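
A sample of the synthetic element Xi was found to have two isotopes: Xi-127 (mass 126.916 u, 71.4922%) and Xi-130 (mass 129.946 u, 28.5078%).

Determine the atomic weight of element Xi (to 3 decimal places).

127.780 u

The abundance-weighted mean is 0.714922 × 126.916 + 0.285078 × 129.946
= 90.7350 + 37.0447 = 127.7797 u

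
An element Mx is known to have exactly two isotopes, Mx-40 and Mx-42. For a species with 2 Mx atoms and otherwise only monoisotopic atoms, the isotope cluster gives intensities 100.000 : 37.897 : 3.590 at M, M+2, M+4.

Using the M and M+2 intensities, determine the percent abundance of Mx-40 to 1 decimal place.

84.1%

Write p for the Mx-40 fraction. I(M+2)/I(M) = [C(2,1)·p^1·(1−p)] / p^2 = 2·(1−p)/p = 37.897/100.000 = 0.3790
(1−p)/p = 0.3790/2 = 0.1895  ⇒  p = 1/(1 + 0.1895) = 0.8407
Mx-40: 84.1%, Mx-42: 15.9%.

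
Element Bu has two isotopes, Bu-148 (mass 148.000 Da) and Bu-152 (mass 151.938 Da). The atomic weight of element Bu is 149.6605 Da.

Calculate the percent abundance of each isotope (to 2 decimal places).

Bu-148: 57.83%, Bu-152: 42.17%

Let x be the fractional abundance of Bu-148; then Bu-152 has abundance 1 − x.
148.000·x + 151.938·(1 − x) = 149.6605
(148.000 − 151.938)·x = 149.6605 − 151.938
x = -2.2775 / -3.938 = 0.57834 → 57.83% Bu-148, 42.17% Bu-152.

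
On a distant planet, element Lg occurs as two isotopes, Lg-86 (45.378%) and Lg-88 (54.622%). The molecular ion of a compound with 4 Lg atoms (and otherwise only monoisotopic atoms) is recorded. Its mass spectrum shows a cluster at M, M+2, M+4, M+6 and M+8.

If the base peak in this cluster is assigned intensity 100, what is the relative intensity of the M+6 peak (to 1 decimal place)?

80.2

(0.45378 + 0.54622)^4 gives M 0.0424, M+2 0.2042, M+4 0.3686, M+6 0.2958, M+8 0.0890; the largest is M+4.
P(M+4) = C(4,2) × 0.45378^2 × 0.54622^2 = 6 × 0.20591629 × 0.29835629 = 0.368619 (base)
P(M+6) = C(4,3) × 0.45378^1 × 0.54622^3 = 4 × 0.45378 × 0.16296817 = 0.295807
Relative intensity = 0.295807 / 0.368619 × 100 = 80.2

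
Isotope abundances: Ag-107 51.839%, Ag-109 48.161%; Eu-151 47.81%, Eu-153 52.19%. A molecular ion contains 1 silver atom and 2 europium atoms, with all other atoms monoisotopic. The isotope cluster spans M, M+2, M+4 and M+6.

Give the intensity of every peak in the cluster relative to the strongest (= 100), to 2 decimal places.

Silver pattern (n=1): 0.51839 : 0.48161
Europium pattern (n=2): 0.22857961 : 0.49904078 : 0.27237961
Convolve the two distributions (both contribute in 2-u steps):
  M: 0.51839×0.22857961 = 0.118493
  M+2: 0.51839×0.49904078 + 0.48161×0.22857961 = 0.368784
  M+4: 0.51839×0.27237961 + 0.48161×0.49904078 = 0.381542
  M+6: 0.48161×0.27237961 = 0.131181
Scale to base peak (0.381542) = 100: 31.06 : 96.66 : 100.00 : 34.38

31.06 : 96.66 : 100.00 : 34.38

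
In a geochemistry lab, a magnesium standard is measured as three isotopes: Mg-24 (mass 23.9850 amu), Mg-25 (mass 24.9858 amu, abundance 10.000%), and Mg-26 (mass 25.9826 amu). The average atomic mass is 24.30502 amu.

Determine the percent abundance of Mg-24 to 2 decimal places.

Let x and y be the fractions of Mg-24 and Mg-26. Then x + y = 1 − 0.10000 = 0.90000 and 23.9850x + 25.9826y = 24.30502 − 0.10000×24.9858 = 21.80644.
Substituting: 23.9850x + 25.9826(0.90000 − x) = 21.80644
(23.9850 − 25.9826)x = -1.5779  ⇒  x = 0.78990, y = 0.11010
Mg-24: 78.99%, Mg-26: 11.01%.

78.99%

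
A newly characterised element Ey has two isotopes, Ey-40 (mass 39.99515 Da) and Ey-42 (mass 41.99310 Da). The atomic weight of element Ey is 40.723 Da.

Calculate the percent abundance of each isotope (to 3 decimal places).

Let x be the fractional abundance of Ey-40; then Ey-42 has abundance 1 − x.
39.99515·x + 41.99310·(1 − x) = 40.723
(39.99515 − 41.99310)·x = 40.723 − 41.99310
x = -1.27010 / -1.99795 = 0.63570 → 63.570% Ey-40, 36.430% Ey-42.

Ey-40: 63.570%, Ey-42: 36.430%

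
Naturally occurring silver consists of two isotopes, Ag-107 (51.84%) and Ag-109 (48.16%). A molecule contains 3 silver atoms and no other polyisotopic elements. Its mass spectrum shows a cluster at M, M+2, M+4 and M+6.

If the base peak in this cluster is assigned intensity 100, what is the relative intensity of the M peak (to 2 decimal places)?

Binomial terms of (0.5184 + 0.4816)^3: M 0.1393, M+2 0.3883, M+4 0.3607, M+6 0.1117 → M+2 is the base peak.
P(M+2) = C(3,1) × 0.5184^2 × 0.4816^1 = 3 × 0.26873856 × 0.4816 = 0.388273 (base)
P(M) = C(3,0) × 0.5184^3 × 0.4816^0 = 1 × 0.13931407 × 1.0000 = 0.139314
Relative intensity = 0.139314 / 0.388273 × 100 = 35.88

35.88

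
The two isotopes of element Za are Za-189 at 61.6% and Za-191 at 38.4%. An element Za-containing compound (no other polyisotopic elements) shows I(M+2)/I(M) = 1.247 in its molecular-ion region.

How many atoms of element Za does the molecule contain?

2

The M+2/M ratio from n Za atoms is n · q/p = n · 0.384/0.616.
n = 1.247 × 0.616/0.384 = 2.00 ≈ 2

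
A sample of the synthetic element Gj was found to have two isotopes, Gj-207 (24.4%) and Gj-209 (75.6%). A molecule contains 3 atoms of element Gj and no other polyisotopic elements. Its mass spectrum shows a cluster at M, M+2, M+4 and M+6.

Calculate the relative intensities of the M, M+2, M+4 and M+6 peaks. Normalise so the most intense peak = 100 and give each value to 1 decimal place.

The 3 Gj atoms are independent, so intensities follow the terms of (0.244 + 0.756)^3.
P(M) = 0.244^3 = 0.014527
P(M+2) = 3 × 0.244^2 × 0.756^1 = 0.135028
P(M+4) = 3 × 0.244^1 × 0.756^2 = 0.418364
P(M+6) = 0.756^3 = 0.432081
The M+6 peak is largest (0.432081); scaling to 100 gives 3.4 : 31.3 : 96.8 : 100.0.

3.4 : 31.3 : 96.8 : 100.0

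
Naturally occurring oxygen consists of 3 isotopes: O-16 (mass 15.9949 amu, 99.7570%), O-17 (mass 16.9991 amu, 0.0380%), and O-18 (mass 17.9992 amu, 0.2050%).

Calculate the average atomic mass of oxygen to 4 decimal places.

Average mass = Σ (abundance × isotope mass) = 0.997570 × 15.9949 + 0.000380 × 16.9991 + 0.002050 × 17.9992
= 15.95603 + 0.00646 + 0.03690 = 15.99939 amu

15.9994 amu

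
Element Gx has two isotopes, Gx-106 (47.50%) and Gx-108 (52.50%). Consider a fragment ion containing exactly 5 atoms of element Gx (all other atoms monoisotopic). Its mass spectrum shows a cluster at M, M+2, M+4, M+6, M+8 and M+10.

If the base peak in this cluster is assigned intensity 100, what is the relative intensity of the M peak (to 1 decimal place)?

7.4

Term probabilities: M 0.0242, M+2 0.1336, M+4 0.2954, M+6 0.3265, M+8 0.1804, M+10 0.0399. Base peak = M+6.
P(M+6) = C(5,3) × 0.4750^2 × 0.5250^3 = 10 × 0.225625 × 0.14470313 = 0.326486 (base)
P(M) = C(5,0) × 0.4750^5 × 0.5250^0 = 1 × 0.02418065 × 1.0000 = 0.024181
Relative intensity = 0.024181 / 0.326486 × 100 = 7.4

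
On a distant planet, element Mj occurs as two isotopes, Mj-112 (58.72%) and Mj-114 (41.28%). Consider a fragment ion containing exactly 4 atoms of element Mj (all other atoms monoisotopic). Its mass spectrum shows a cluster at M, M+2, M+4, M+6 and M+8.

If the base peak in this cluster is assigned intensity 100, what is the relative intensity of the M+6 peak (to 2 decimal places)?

46.87

Term probabilities: M 0.1189, M+2 0.3343, M+4 0.3525, M+6 0.1652, M+8 0.0290. Base peak = M+4.
P(M+4) = C(4,2) × 0.5872^2 × 0.4128^2 = 6 × 0.34480384 × 0.17040384 = 0.352535 (base)
P(M+6) = C(4,3) × 0.5872^1 × 0.4128^3 = 4 × 0.5872 × 0.07034271 = 0.165221
Relative intensity = 0.165221 / 0.352535 × 100 = 46.87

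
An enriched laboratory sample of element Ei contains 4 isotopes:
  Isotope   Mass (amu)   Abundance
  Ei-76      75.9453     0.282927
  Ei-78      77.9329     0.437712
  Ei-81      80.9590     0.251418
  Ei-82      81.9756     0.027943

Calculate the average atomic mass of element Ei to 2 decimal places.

The abundance-weighted mean is 0.282927 × 75.9453 + 0.437712 × 77.9329 + 0.251418 × 80.9590 + 0.027943 × 81.9756
= 21.48698 + 34.11217 + 20.35455 + 2.29064 = 78.24434 amu

78.24 amu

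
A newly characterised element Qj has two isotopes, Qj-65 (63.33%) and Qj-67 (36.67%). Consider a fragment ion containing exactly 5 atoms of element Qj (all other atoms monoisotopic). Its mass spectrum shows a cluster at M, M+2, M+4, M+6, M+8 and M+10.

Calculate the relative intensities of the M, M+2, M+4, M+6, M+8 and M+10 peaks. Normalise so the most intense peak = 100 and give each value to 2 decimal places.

29.83 : 86.35 : 100.00 : 57.90 : 16.76 : 1.94

The 5 Qj atoms are independent, so intensities follow the terms of (0.6333 + 0.3667)^5.
P(M) = 0.6333^5 = 0.101870
P(M+2) = 5 × 0.6333^4 × 0.3667^1 = 0.294930
P(M+4) = 10 × 0.6333^3 × 0.3667^2 = 0.341547
P(M+6) = 10 × 0.6333^2 × 0.3667^3 = 0.197766
P(M+8) = 5 × 0.6333^1 × 0.3667^4 = 0.057256
P(M+10) = 0.3667^5 = 0.006631
The M+4 peak is largest (0.341547); scaling to 100 gives 29.83 : 86.35 : 100.00 : 57.90 : 16.76 : 1.94.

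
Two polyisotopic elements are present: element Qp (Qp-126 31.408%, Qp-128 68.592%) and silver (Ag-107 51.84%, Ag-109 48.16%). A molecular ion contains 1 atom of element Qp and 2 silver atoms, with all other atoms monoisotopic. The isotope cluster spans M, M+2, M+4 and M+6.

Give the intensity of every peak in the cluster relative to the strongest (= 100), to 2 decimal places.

Element Qp pattern (n=1): 0.31408 : 0.68592
Silver pattern (n=2): 0.26873856 : 0.49932288 : 0.23193856
Convolve the two distributions (both contribute in 2-u steps):
  M: 0.31408×0.26873856 = 0.084405
  M+2: 0.31408×0.49932288 + 0.68592×0.26873856 = 0.341160
  M+4: 0.31408×0.23193856 + 0.68592×0.49932288 = 0.415343
  M+6: 0.68592×0.23193856 = 0.159091
Scale to base peak (0.415343) = 100: 20.32 : 82.14 : 100.00 : 38.30

20.32 : 82.14 : 100.00 : 38.30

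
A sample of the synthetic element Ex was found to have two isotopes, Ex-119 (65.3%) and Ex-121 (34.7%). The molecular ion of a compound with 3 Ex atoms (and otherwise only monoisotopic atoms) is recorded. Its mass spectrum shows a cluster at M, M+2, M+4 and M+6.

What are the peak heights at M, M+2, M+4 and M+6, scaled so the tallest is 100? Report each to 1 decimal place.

Each Ex atom is independently Ex-119 (p = 0.653) or Ex-121 (q = 0.347); the cluster is the binomial expansion (p + q)^3.
P(M) = 0.653^3 = 0.278445
P(M+2) = 3 × 0.653^2 × 0.347^1 = 0.443892
P(M+4) = 3 × 0.653^1 × 0.347^2 = 0.235881
P(M+6) = 0.347^3 = 0.041782
The M+2 peak is largest (0.443892); scaling to 100 gives 62.7 : 100.0 : 53.1 : 9.4.

62.7 : 100.0 : 53.1 : 9.4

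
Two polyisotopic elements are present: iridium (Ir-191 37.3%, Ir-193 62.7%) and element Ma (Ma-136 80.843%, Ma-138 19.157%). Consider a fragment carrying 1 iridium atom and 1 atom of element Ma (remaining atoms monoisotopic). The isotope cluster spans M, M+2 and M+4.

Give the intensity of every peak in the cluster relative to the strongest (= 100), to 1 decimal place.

52.1 : 100.0 : 20.8

Iridium pattern (n=1): 0.3730 : 0.6270
Element Ma pattern (n=1): 0.80843 : 0.19157
Convolve the two distributions (both contribute in 2-u steps):
  M: 0.3730×0.80843 = 0.301544
  M+2: 0.3730×0.19157 + 0.6270×0.80843 = 0.578341
  M+4: 0.6270×0.19157 = 0.120114
Scale to base peak (0.578341) = 100: 52.1 : 100.0 : 20.8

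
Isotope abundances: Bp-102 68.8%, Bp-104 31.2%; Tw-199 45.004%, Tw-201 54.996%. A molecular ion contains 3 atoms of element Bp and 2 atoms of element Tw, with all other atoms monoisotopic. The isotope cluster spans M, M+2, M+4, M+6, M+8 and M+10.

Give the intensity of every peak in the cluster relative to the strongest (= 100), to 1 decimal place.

Element Bp pattern (n=3): 0.32566067 : 0.44304998 : 0.20091802 : 0.03037133
Element Tw pattern (n=2): 0.202536 : 0.495008 : 0.302456
Convolve the two distributions (both contribute in 2-u steps):
  M: 0.32566067×0.202536 = 0.065958
  M+2: 0.32566067×0.495008 + 0.44304998×0.202536 = 0.250938
  M+4: 0.32566067×0.302456 + 0.44304998×0.495008 + 0.20091802×0.202536 = 0.358504
  M+6: 0.44304998×0.302456 + 0.20091802×0.495008 + 0.03037133×0.202536 = 0.239610
  M+8: 0.20091802×0.302456 + 0.03037133×0.495008 = 0.075803
  M+10: 0.03037133×0.302456 = 0.009186
Scale to base peak (0.358504) = 100: 18.4 : 70.0 : 100.0 : 66.8 : 21.1 : 2.6

18.4 : 70.0 : 100.0 : 66.8 : 21.1 : 2.6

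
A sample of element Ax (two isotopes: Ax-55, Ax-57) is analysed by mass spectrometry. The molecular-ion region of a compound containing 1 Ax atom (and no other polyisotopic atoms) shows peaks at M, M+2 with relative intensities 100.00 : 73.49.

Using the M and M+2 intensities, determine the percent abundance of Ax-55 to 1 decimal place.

57.6%

Let p = fractional abundance of Ax-55. I(M+2)/I(M) = [C(1,1)·p^0·(1−p)] / p^1 = 1·(1−p)/p = 73.49/100.00 = 0.7349
(1−p)/p = 0.7349/1 = 0.7349  ⇒  p = 1/(1 + 0.7349) = 0.5764
Ax-55: 57.6%, Ax-57: 42.4%.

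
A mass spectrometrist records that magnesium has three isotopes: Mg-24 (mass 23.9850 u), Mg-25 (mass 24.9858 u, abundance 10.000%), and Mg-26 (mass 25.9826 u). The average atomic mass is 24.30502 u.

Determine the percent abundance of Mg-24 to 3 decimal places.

Let x and y be the fractions of Mg-24 and Mg-26. Then x + y = 1 − 0.10000 = 0.90000 and 23.9850x + 25.9826y = 24.30502 − 0.10000×24.9858 = 21.80644.
Substituting: 23.9850x + 25.9826(0.90000 − x) = 21.80644
(23.9850 − 25.9826)x = -1.5779  ⇒  x = 0.78990, y = 0.11010
Mg-24: 78.990%, Mg-26: 11.010%.

78.990%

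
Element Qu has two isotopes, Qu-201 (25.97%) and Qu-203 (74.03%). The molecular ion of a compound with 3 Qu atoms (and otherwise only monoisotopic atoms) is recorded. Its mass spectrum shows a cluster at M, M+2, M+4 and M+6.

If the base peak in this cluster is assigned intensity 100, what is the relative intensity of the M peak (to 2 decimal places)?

Binomial terms of (0.2597 + 0.7403)^3: M 0.0175, M+2 0.1498, M+4 0.4270, M+6 0.4057 → M+4 is the base peak.
P(M+4) = C(3,2) × 0.2597^1 × 0.7403^2 = 3 × 0.2597 × 0.54804409 = 0.426981 (base)
P(M) = C(3,0) × 0.2597^3 × 0.7403^0 = 1 × 0.01751523 × 1.0000 = 0.017515
Relative intensity = 0.017515 / 0.426981 × 100 = 4.10

4.10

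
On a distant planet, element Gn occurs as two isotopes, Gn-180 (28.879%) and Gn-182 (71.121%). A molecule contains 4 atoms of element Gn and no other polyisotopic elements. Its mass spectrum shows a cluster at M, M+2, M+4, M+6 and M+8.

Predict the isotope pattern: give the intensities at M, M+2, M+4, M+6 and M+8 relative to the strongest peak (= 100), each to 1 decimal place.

Expanding (0.28879 + 0.71121)^4:
P(M) = 0.28879^4 = 0.006956
P(M+2) = 4 × 0.28879^3 × 0.71121^1 = 0.068518
P(M+4) = 6 × 0.28879^2 × 0.71121^2 = 0.253111
P(M+6) = 4 × 0.28879^1 × 0.71121^3 = 0.415562
P(M+8) = 0.71121^4 = 0.255854
The M+6 peak is largest (0.415562); scaling to 100 gives 1.7 : 16.5 : 60.9 : 100.0 : 61.6.

1.7 : 16.5 : 60.9 : 100.0 : 61.6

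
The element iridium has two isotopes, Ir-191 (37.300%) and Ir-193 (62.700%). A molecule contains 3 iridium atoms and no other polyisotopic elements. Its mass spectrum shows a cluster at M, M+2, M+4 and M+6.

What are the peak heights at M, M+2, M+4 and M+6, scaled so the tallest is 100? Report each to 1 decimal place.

11.8 : 59.5 : 100.0 : 56.0

Each Ir atom is independently Ir-191 (p = 0.37300) or Ir-193 (q = 0.62700); the cluster is the binomial expansion (p + q)^3.
P(M) = 0.37300^3 = 0.051895
P(M+2) = 3 × 0.37300^2 × 0.62700^1 = 0.261702
P(M+4) = 3 × 0.37300^1 × 0.62700^2 = 0.439911
P(M+6) = 0.62700^3 = 0.246492
The M+4 peak is largest (0.439911); scaling to 100 gives 11.8 : 59.5 : 100.0 : 56.0.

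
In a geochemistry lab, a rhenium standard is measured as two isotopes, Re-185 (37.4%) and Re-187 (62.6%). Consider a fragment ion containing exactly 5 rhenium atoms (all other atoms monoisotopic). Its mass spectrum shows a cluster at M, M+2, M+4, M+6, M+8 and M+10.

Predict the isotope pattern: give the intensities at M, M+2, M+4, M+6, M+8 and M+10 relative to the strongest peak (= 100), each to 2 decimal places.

2.13 : 17.85 : 59.74 : 100.00 : 83.69 : 28.02

The 5 Re atoms are independent, so intensities follow the terms of (0.374 + 0.626)^5.
P(M) = 0.374^5 = 0.007317
P(M+2) = 5 × 0.374^4 × 0.626^1 = 0.061239
P(M+4) = 10 × 0.374^3 × 0.626^2 = 0.205005
P(M+6) = 10 × 0.374^2 × 0.626^3 = 0.343136
P(M+8) = 5 × 0.374^1 × 0.626^4 = 0.287170
P(M+10) = 0.626^5 = 0.096133
The M+6 peak is largest (0.343136); scaling to 100 gives 2.13 : 17.85 : 59.74 : 100.00 : 83.69 : 28.02.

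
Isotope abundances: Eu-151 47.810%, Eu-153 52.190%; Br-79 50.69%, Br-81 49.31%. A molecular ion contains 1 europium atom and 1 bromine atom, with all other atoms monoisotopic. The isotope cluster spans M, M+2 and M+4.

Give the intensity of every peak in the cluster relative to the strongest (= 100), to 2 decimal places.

48.44 : 100.00 : 51.44

Europium pattern (n=1): 0.4781 : 0.5219
Bromine pattern (n=1): 0.5069 : 0.4931
Convolve the two distributions (both contribute in 2-u steps):
  M: 0.4781×0.5069 = 0.242349
  M+2: 0.4781×0.4931 + 0.5219×0.5069 = 0.500302
  M+4: 0.5219×0.4931 = 0.257349
Scale to base peak (0.500302) = 100: 48.44 : 100.00 : 51.44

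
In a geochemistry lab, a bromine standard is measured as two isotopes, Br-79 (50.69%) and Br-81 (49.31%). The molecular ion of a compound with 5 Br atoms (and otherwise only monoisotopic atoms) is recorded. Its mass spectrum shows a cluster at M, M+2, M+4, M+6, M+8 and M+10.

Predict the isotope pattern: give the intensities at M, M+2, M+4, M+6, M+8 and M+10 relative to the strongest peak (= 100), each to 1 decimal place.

10.6 : 51.4 : 100.0 : 97.3 : 47.3 : 9.2

Expanding (0.5069 + 0.4931)^5:
P(M) = 0.5069^5 = 0.033467
P(M+2) = 5 × 0.5069^4 × 0.4931^1 = 0.162777
P(M+4) = 10 × 0.5069^3 × 0.4931^2 = 0.316692
P(M+6) = 10 × 0.5069^2 × 0.4931^3 = 0.308070
P(M+8) = 5 × 0.5069^1 × 0.4931^4 = 0.149842
P(M+10) = 0.4931^5 = 0.029152
The M+4 peak is largest (0.316692); scaling to 100 gives 10.6 : 51.4 : 100.0 : 97.3 : 47.3 : 9.2.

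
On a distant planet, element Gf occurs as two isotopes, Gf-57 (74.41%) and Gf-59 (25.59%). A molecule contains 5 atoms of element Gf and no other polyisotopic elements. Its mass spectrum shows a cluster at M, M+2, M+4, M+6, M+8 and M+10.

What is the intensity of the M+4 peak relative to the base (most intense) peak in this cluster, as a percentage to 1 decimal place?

68.8%

(0.7441 + 0.2559)^5 gives M 0.2281, M+2 0.3923, M+4 0.2698, M+6 0.0928, M+8 0.0160, M+10 0.0011; the largest is M+2.
P(M+2) = C(5,1) × 0.7441^4 × 0.2559^1 = 5 × 0.30656687 × 0.2559 = 0.392252 (base)
P(M+4) = C(5,2) × 0.7441^3 × 0.2559^2 = 10 × 0.41199687 × 0.06548481 = 0.269795
Relative intensity = 0.269795 / 0.392252 × 100 = 68.8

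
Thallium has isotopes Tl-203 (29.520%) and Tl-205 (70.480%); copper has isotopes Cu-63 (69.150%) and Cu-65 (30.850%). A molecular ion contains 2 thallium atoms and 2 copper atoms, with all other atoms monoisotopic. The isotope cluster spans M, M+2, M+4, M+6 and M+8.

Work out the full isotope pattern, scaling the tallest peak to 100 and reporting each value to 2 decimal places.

Thallium pattern (n=2): 0.08714304 : 0.41611392 : 0.49674304
Copper pattern (n=2): 0.47817225 : 0.4266555 : 0.09517225
Convolve the two distributions (both contribute in 2-u steps):
  M: 0.08714304×0.47817225 = 0.041669
  M+2: 0.08714304×0.4266555 + 0.41611392×0.47817225 = 0.236154
  M+4: 0.08714304×0.09517225 + 0.41611392×0.4266555 + 0.49674304×0.47817225 = 0.423360
  M+6: 0.41611392×0.09517225 + 0.49674304×0.4266555 = 0.251541
  M+8: 0.49674304×0.09517225 = 0.047276
Scale to base peak (0.423360) = 100: 9.84 : 55.78 : 100.00 : 59.42 : 11.17

9.84 : 55.78 : 100.00 : 59.42 : 11.17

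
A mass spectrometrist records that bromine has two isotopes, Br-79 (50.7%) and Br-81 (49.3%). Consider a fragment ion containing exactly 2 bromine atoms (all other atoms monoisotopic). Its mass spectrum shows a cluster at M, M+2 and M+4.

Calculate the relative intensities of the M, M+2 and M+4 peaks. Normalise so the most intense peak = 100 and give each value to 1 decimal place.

51.4 : 100.0 : 48.6

Expanding (0.507 + 0.493)^2:
P(M) = 0.507^2 = 0.257049
P(M+2) = 2 × 0.507^1 × 0.493^1 = 0.499902
P(M+4) = 0.493^2 = 0.243049
The M+2 peak is largest (0.499902); scaling to 100 gives 51.4 : 100.0 : 48.6.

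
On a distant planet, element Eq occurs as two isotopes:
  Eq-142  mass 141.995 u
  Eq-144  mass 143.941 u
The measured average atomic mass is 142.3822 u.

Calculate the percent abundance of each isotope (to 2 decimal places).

Eq-142: 80.10%, Eq-144: 19.90%

Writing the weighted mean with unknown fraction x of Eq-142:
141.995·x + 143.941·(1 − x) = 142.3822
(141.995 − 143.941)·x = 142.3822 − 143.941
x = -1.5588 / -1.946 = 0.80103 → 80.10% Eq-142, 19.90% Eq-144.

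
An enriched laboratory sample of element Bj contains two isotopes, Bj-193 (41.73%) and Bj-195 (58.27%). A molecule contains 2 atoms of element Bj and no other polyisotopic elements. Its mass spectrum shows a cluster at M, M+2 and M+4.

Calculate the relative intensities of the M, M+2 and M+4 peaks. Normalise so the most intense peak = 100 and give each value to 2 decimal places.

35.81 : 100.00 : 69.82

Expanding (0.4173 + 0.5827)^2:
P(M) = 0.4173^2 = 0.174139
P(M+2) = 2 × 0.4173^1 × 0.5827^1 = 0.486321
P(M+4) = 0.5827^2 = 0.339539
The M+2 peak is largest (0.486321); scaling to 100 gives 35.81 : 100.00 : 69.82.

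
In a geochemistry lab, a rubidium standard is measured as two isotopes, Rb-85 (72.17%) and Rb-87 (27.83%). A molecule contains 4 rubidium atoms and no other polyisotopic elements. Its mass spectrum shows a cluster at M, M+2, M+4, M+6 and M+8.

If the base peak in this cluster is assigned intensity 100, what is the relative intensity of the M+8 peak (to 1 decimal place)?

1.4

(0.7217 + 0.2783)^4 gives M 0.2713, M+2 0.4184, M+4 0.2420, M+6 0.0622, M+8 0.0060; the largest is M+2.
P(M+2) = C(4,1) × 0.7217^3 × 0.2783^1 = 4 × 0.37589809 × 0.2783 = 0.418450 (base)
P(M+8) = C(4,4) × 0.7217^0 × 0.2783^4 = 1 × 1.0000 × 0.00599864 = 0.005999
Relative intensity = 0.005999 / 0.418450 × 100 = 1.4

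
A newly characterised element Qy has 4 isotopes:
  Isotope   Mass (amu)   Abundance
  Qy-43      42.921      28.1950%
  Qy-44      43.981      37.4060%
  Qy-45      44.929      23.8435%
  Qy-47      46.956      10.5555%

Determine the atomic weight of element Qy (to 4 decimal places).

44.2222 amu

The abundance-weighted mean is 0.281950 × 42.921 + 0.374060 × 43.981 + 0.238435 × 44.929 + 0.105555 × 46.956
= 12.10158 + 16.45153 + 10.71265 + 4.95644 = 44.22220 amu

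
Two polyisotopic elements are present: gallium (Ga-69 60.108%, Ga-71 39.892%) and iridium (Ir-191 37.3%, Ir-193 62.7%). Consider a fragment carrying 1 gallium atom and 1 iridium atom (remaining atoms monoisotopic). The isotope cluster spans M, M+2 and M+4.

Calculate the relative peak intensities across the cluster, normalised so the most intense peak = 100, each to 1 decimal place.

Gallium pattern (n=1): 0.60108 : 0.39892
Iridium pattern (n=1): 0.3730 : 0.6270
Convolve the two distributions (both contribute in 2-u steps):
  M: 0.60108×0.3730 = 0.224203
  M+2: 0.60108×0.6270 + 0.39892×0.3730 = 0.525674
  M+4: 0.39892×0.6270 = 0.250123
Scale to base peak (0.525674) = 100: 42.7 : 100.0 : 47.6

42.7 : 100.0 : 47.6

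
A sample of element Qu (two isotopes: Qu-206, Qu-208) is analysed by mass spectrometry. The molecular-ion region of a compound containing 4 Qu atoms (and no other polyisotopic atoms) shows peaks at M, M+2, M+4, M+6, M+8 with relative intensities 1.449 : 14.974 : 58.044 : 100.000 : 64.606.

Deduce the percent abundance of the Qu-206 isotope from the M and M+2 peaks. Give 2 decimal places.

Write p for the Qu-206 fraction. I(M+2)/I(M) = [C(4,1)·p^3·(1−p)] / p^4 = 4·(1−p)/p = 14.974/1.449 = 10.3340
(1−p)/p = 10.3340/4 = 2.5835  ⇒  p = 1/(1 + 2.5835) = 0.2791
Qu-206: 27.91%, Qu-208: 72.09%.

27.91%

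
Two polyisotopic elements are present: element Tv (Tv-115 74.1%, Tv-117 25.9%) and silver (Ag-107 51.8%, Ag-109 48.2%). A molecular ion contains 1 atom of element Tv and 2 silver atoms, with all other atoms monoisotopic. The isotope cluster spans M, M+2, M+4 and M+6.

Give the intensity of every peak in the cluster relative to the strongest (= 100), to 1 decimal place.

Element Tv pattern (n=1): 0.7410 : 0.2590
Silver pattern (n=2): 0.268324 : 0.499352 : 0.232324
Convolve the two distributions (both contribute in 2-u steps):
  M: 0.7410×0.268324 = 0.198828
  M+2: 0.7410×0.499352 + 0.2590×0.268324 = 0.439516
  M+4: 0.7410×0.232324 + 0.2590×0.499352 = 0.301484
  M+6: 0.2590×0.232324 = 0.060172
Scale to base peak (0.439516) = 100: 45.2 : 100.0 : 68.6 : 13.7

45.2 : 100.0 : 68.6 : 13.7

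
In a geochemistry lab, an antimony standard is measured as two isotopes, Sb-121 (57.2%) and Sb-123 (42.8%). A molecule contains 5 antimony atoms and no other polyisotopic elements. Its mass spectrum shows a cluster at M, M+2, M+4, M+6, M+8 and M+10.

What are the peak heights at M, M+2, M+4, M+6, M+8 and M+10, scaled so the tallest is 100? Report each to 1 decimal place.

Expanding (0.572 + 0.428)^5:
P(M) = 0.572^5 = 0.061232
P(M+2) = 5 × 0.572^4 × 0.428^1 = 0.229086
P(M+4) = 10 × 0.572^3 × 0.428^2 = 0.342827
P(M+6) = 10 × 0.572^2 × 0.428^3 = 0.256521
P(M+8) = 5 × 0.572^1 × 0.428^4 = 0.095971
P(M+10) = 0.428^5 = 0.014362
The M+4 peak is largest (0.342827); scaling to 100 gives 17.9 : 66.8 : 100.0 : 74.8 : 28.0 : 4.2.

17.9 : 66.8 : 100.0 : 74.8 : 28.0 : 4.2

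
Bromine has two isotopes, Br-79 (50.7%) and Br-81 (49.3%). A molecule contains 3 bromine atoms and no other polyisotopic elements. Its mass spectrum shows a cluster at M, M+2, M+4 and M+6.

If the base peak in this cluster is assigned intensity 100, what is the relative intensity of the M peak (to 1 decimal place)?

34.3

(0.507 + 0.493)^3 gives M 0.1303, M+2 0.3802, M+4 0.3697, M+6 0.1198; the largest is M+2.
P(M+2) = C(3,1) × 0.507^2 × 0.493^1 = 3 × 0.257049 × 0.4930 = 0.380175 (base)
P(M) = C(3,0) × 0.507^3 × 0.493^0 = 1 × 0.13032384 × 1.0000 = 0.130324
Relative intensity = 0.130324 / 0.380175 × 100 = 34.3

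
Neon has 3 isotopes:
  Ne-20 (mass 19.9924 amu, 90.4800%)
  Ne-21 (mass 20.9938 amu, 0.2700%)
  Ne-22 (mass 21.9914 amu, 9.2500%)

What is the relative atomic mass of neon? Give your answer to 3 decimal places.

Average mass = Σ (abundance × isotope mass) = 0.904800 × 19.9924 + 0.002700 × 20.9938 + 0.092500 × 21.9914
= 18.08912 + 0.05668 + 2.03420 = 20.18000 amu

20.180 amu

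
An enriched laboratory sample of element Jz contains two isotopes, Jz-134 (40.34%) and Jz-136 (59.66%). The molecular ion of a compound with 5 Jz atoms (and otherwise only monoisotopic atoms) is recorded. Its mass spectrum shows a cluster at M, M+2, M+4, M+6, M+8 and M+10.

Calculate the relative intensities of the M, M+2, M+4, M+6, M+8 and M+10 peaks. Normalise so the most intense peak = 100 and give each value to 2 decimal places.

The 5 Jz atoms are independent, so intensities follow the terms of (0.4034 + 0.5966)^5.
P(M) = 0.4034^5 = 0.010683
P(M+2) = 5 × 0.4034^4 × 0.5966^1 = 0.078994
P(M+4) = 10 × 0.4034^3 × 0.5966^2 = 0.233655
P(M+6) = 10 × 0.4034^2 × 0.5966^3 = 0.345558
P(M+8) = 5 × 0.4034^1 × 0.5966^4 = 0.255528
P(M+10) = 0.5966^5 = 0.075582
The M+6 peak is largest (0.345558); scaling to 100 gives 3.09 : 22.86 : 67.62 : 100.00 : 73.95 : 21.87.

3.09 : 22.86 : 67.62 : 100.00 : 73.95 : 21.87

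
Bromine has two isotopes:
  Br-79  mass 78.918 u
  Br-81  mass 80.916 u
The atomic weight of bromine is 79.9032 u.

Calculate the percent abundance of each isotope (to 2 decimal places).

Writing the weighted mean with unknown fraction x of Br-79:
78.918·x + 80.916·(1 − x) = 79.9032
(78.918 − 80.916)·x = 79.9032 − 80.916
x = -1.0128 / -1.998 = 0.50691 → 50.69% Br-79, 49.31% Br-81.

Br-79: 50.69%, Br-81: 49.31%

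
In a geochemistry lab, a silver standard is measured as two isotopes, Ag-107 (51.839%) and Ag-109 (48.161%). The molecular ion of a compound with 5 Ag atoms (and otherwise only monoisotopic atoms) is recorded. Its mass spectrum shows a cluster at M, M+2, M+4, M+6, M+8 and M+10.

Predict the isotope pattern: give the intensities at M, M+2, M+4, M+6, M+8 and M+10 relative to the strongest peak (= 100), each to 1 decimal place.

11.6 : 53.8 : 100.0 : 92.9 : 43.2 : 8.0

Each Ag atom is independently Ag-107 (p = 0.51839) or Ag-109 (q = 0.48161); the cluster is the binomial expansion (p + q)^5.
P(M) = 0.51839^5 = 0.037435
P(M+2) = 5 × 0.51839^4 × 0.48161^1 = 0.173897
P(M+4) = 10 × 0.51839^3 × 0.48161^2 = 0.323118
P(M+6) = 10 × 0.51839^2 × 0.48161^3 = 0.300192
P(M+8) = 5 × 0.51839^1 × 0.48161^4 = 0.139447
P(M+10) = 0.48161^5 = 0.025911
The M+4 peak is largest (0.323118); scaling to 100 gives 11.6 : 53.8 : 100.0 : 92.9 : 43.2 : 8.0.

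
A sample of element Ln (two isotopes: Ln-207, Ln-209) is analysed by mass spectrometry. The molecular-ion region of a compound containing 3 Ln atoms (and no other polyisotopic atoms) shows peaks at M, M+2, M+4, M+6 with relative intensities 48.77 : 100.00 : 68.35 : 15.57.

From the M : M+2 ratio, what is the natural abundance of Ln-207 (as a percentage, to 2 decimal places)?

If p is the fraction of Ln that is Ln-207, then I(M+2)/I(M) = [C(3,1)·p^2·(1−p)] / p^3 = 3·(1−p)/p = 100.00/48.77 = 2.0504
(1−p)/p = 2.0504/3 = 0.6835  ⇒  p = 1/(1 + 0.6835) = 0.5940
Ln-207: 59.40%, Ln-209: 40.60%.

59.40%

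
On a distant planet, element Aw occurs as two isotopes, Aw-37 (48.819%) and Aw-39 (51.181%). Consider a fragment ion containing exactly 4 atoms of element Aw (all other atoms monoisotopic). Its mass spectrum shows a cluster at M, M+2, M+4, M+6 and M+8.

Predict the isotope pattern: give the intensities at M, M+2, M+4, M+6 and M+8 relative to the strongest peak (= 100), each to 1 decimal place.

Each Aw atom is independently Aw-37 (p = 0.48819) or Aw-39 (q = 0.51181); the cluster is the binomial expansion (p + q)^4.
P(M) = 0.48819^4 = 0.056801
P(M+2) = 4 × 0.48819^3 × 0.51181^1 = 0.238197
P(M+4) = 6 × 0.48819^2 × 0.51181^2 = 0.374582
P(M+6) = 4 × 0.48819^1 × 0.51181^3 = 0.261803
P(M+8) = 0.51181^4 = 0.068618
The M+4 peak is largest (0.374582); scaling to 100 gives 15.2 : 63.6 : 100.0 : 69.9 : 18.3.

15.2 : 63.6 : 100.0 : 69.9 : 18.3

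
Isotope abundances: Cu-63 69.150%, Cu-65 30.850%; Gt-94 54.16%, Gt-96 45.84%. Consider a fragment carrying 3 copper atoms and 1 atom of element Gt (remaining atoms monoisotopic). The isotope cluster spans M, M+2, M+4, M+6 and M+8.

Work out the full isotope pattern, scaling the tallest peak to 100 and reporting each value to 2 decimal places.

Copper pattern (n=3): 0.33065611 : 0.44254842 : 0.19743483 : 0.02936064
Element Gt pattern (n=1): 0.5416 : 0.4584
Convolve the two distributions (both contribute in 2-u steps):
  M: 0.33065611×0.5416 = 0.179083
  M+2: 0.33065611×0.4584 + 0.44254842×0.5416 = 0.391257
  M+4: 0.44254842×0.4584 + 0.19743483×0.5416 = 0.309795
  M+6: 0.19743483×0.4584 + 0.02936064×0.5416 = 0.106406
  M+8: 0.02936064×0.4584 = 0.013459
Scale to base peak (0.391257) = 100: 45.77 : 100.00 : 79.18 : 27.20 : 3.44

45.77 : 100.00 : 79.18 : 27.20 : 3.44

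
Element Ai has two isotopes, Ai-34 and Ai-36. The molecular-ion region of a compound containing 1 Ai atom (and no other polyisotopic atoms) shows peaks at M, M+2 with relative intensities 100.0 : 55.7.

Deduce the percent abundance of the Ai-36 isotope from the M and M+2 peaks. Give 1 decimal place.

Write p for the Ai-34 fraction. I(M+2)/I(M) = [C(1,1)·p^0·(1−p)] / p^1 = 1·(1−p)/p = 55.7/100.0 = 0.5570
(1−p)/p = 0.5570/1 = 0.5570  ⇒  p = 1/(1 + 0.5570) = 0.6423
Ai-34: 64.2%, Ai-36: 35.8%.

35.8%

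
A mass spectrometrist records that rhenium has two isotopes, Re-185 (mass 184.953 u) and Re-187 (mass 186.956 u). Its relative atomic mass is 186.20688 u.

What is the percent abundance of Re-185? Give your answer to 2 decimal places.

37.40%

With x = fraction of Re-185 (so Re-187 is 1 − x):
184.953·x + 186.956·(1 − x) = 186.20688
(184.953 − 186.956)·x = 186.20688 − 186.956
x = -0.74912 / -2.003 = 0.37400 → 37.40% Re-185, 62.60% Re-187.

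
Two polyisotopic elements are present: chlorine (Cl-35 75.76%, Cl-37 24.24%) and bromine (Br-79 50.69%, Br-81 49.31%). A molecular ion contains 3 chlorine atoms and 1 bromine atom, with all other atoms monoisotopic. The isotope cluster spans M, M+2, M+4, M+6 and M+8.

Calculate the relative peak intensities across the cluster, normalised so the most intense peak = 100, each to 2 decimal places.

51.74 : 100.00 : 64.21 : 17.15 : 1.65

Chlorine pattern (n=3): 0.4348304 : 0.41738208 : 0.13354464 : 0.01424288
Bromine pattern (n=1): 0.5069 : 0.4931
Convolve the two distributions (both contribute in 2-u steps):
  M: 0.4348304×0.5069 = 0.220416
  M+2: 0.4348304×0.4931 + 0.41738208×0.5069 = 0.425986
  M+4: 0.41738208×0.4931 + 0.13354464×0.5069 = 0.273505
  M+6: 0.13354464×0.4931 + 0.01424288×0.5069 = 0.073071
  M+8: 0.01424288×0.4931 = 0.007023
Scale to base peak (0.425986) = 100: 51.74 : 100.00 : 64.21 : 17.15 : 1.65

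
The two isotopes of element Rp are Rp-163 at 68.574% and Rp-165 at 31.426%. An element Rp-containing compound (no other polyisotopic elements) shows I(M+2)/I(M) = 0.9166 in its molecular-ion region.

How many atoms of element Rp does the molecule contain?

2

With n Rp atoms, P(M+2)/P(M) = C(n,1)·p^(n−1)q / p^n = n·q/p = n · 0.31426/0.68574.
n = 0.9166 × 0.68574/0.31426 = 2.00 ≈ 2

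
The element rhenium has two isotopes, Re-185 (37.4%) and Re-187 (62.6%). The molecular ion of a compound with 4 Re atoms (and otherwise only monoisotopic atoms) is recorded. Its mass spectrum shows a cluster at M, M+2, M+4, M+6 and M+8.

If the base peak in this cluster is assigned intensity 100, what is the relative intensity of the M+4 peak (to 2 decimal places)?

Term probabilities: M 0.0196, M+2 0.1310, M+4 0.3289, M+6 0.3670, M+8 0.1536. Base peak = M+6.
P(M+6) = C(4,3) × 0.374^1 × 0.626^3 = 4 × 0.3740 × 0.24531438 = 0.366990 (base)
P(M+4) = C(4,2) × 0.374^2 × 0.626^2 = 6 × 0.139876 × 0.391876 = 0.328884
Relative intensity = 0.328884 / 0.366990 × 100 = 89.62

89.62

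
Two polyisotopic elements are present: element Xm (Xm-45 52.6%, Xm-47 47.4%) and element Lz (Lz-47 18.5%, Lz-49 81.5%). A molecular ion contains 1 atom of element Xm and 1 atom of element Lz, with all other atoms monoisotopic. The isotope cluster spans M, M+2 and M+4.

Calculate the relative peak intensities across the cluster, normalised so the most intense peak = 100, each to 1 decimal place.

Element Xm pattern (n=1): 0.5260 : 0.4740
Element Lz pattern (n=1): 0.1850 : 0.8150
Convolve the two distributions (both contribute in 2-u steps):
  M: 0.5260×0.1850 = 0.097310
  M+2: 0.5260×0.8150 + 0.4740×0.1850 = 0.516380
  M+4: 0.4740×0.8150 = 0.386310
Scale to base peak (0.516380) = 100: 18.8 : 100.0 : 74.8

18.8 : 100.0 : 74.8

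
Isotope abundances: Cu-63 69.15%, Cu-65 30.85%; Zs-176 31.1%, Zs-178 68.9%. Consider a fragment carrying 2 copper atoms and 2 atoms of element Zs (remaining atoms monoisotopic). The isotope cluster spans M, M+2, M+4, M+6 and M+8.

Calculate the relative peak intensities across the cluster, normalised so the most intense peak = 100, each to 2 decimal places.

11.04 : 58.75 : 100.00 : 58.07 : 10.78

Copper pattern (n=2): 0.47817225 : 0.4266555 : 0.09517225
Element Zs pattern (n=2): 0.096721 : 0.428558 : 0.474721
Convolve the two distributions (both contribute in 2-u steps):
  M: 0.47817225×0.096721 = 0.046249
  M+2: 0.47817225×0.428558 + 0.4266555×0.096721 = 0.246191
  M+4: 0.47817225×0.474721 + 0.4266555×0.428558 + 0.09517225×0.096721 = 0.419050
  M+6: 0.4266555×0.474721 + 0.09517225×0.428558 = 0.243329
  M+8: 0.09517225×0.474721 = 0.045180
Scale to base peak (0.419050) = 100: 11.04 : 58.75 : 100.00 : 58.07 : 10.78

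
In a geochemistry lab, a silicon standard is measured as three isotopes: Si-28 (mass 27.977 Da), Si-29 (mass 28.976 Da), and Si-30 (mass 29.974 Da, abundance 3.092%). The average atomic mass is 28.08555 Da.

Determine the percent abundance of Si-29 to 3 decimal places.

4.685%

Let x and y be the fractions of Si-28 and Si-29. Then x + y = 1 − 0.03092 = 0.96908 and 27.977x + 28.976y = 28.08555 − 0.03092×29.974 = 27.15875392.
Substituting: 27.977x + 28.976(0.96908 − x) = 27.15875392
(27.977 − 28.976)x = -0.92130816  ⇒  x = 0.92223, y = 0.04685
Si-28: 92.223%, Si-29: 4.685%.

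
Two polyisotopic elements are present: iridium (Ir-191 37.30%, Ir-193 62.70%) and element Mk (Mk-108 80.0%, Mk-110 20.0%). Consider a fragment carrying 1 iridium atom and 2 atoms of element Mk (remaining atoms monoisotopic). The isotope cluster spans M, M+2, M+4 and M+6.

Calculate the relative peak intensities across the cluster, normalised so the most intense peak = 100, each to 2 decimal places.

45.85 : 100.00 : 41.40 : 4.82

Iridium pattern (n=1): 0.3730 : 0.6270
Element Mk pattern (n=2): 0.6400 : 0.3200 : 0.0400
Convolve the two distributions (both contribute in 2-u steps):
  M: 0.3730×0.6400 = 0.238720
  M+2: 0.3730×0.3200 + 0.6270×0.6400 = 0.520640
  M+4: 0.3730×0.0400 + 0.6270×0.3200 = 0.215560
  M+6: 0.6270×0.0400 = 0.025080
Scale to base peak (0.520640) = 100: 45.85 : 100.00 : 41.40 : 4.82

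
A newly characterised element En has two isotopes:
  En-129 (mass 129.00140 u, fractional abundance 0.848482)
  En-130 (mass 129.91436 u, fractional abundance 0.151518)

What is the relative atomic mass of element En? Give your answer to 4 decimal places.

129.1397 u

Average mass = Σ (abundance × isotope mass) = 0.848482 × 129.00140 + 0.151518 × 129.91436
= 109.455366 + 19.684364 = 129.139730 u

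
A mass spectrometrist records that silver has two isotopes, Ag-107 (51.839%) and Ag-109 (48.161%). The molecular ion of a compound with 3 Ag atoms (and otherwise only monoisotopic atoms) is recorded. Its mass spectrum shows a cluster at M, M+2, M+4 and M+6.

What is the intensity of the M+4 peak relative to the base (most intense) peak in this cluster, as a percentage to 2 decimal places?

92.90%

(0.51839 + 0.48161)^3 gives M 0.1393, M+2 0.3883, M+4 0.3607, M+6 0.1117; the largest is M+2.
P(M+2) = C(3,1) × 0.51839^2 × 0.48161^1 = 3 × 0.26872819 × 0.48161 = 0.388267 (base)
P(M+4) = C(3,2) × 0.51839^1 × 0.48161^2 = 3 × 0.51839 × 0.23194819 = 0.360719
Relative intensity = 0.360719 / 0.388267 × 100 = 92.90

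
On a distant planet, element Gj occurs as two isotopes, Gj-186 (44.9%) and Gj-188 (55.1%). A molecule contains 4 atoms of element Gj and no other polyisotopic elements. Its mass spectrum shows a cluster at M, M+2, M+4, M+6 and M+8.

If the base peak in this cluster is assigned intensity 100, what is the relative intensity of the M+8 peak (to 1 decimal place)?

25.1

Binomial terms of (0.449 + 0.551)^4: M 0.0406, M+2 0.1995, M+4 0.3672, M+6 0.3004, M+8 0.0922 → M+4 is the base peak.
P(M+4) = C(4,2) × 0.449^2 × 0.551^2 = 6 × 0.201601 × 0.303601 = 0.367238 (base)
P(M+8) = C(4,4) × 0.449^0 × 0.551^4 = 1 × 1.0000 × 0.09217357 = 0.092174
Relative intensity = 0.092174 / 0.367238 × 100 = 25.1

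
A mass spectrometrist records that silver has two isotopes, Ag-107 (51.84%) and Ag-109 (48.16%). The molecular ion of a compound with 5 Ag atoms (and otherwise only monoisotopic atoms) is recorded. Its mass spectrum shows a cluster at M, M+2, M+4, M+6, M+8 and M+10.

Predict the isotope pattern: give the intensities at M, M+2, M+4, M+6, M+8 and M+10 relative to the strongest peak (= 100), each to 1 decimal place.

11.6 : 53.8 : 100.0 : 92.9 : 43.2 : 8.0

The 5 Ag atoms are independent, so intensities follow the terms of (0.5184 + 0.4816)^5.
P(M) = 0.5184^5 = 0.037439
P(M+2) = 5 × 0.5184^4 × 0.4816^1 = 0.173907
P(M+4) = 10 × 0.5184^3 × 0.4816^2 = 0.323123
P(M+6) = 10 × 0.5184^2 × 0.4816^3 = 0.300185
P(M+8) = 5 × 0.5184^1 × 0.4816^4 = 0.139438
P(M+10) = 0.4816^5 = 0.025908
The M+4 peak is largest (0.323123); scaling to 100 gives 11.6 : 53.8 : 100.0 : 92.9 : 43.2 : 8.0.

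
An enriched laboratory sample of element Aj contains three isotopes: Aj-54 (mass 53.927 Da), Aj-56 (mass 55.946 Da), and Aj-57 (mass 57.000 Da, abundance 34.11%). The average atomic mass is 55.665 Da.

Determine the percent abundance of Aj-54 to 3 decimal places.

31.725%

Let x and y be the fractions of Aj-54 and Aj-56. Then x + y = 1 − 0.3411 = 0.6589 and 53.927x + 55.946y = 55.665 − 0.3411×57.000 = 36.2223.
Substituting: 53.927x + 55.946(0.6589 − x) = 36.2223
(53.927 − 55.946)x = -0.6405194  ⇒  x = 0.31725, y = 0.34165
Aj-54: 31.725%, Aj-56: 34.165%.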